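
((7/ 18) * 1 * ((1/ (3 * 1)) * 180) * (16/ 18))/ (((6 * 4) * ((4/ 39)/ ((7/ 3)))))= 3185/ 162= 19.66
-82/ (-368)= 41/ 184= 0.22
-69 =-69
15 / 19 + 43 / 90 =2167 / 1710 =1.27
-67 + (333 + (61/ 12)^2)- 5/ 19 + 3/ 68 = 13563887/ 46512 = 291.62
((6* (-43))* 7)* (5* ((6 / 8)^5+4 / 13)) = -4921.32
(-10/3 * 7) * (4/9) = -280/27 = -10.37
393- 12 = 381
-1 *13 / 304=-13 / 304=-0.04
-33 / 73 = -0.45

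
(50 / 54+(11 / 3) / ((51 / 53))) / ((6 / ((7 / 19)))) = 7609 / 26163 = 0.29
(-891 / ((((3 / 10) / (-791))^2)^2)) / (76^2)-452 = -2691402407270047 / 361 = -7455408330387.94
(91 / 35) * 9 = 23.40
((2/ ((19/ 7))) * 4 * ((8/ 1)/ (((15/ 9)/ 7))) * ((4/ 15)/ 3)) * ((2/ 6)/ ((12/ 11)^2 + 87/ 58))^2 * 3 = 14992384/ 36974475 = 0.41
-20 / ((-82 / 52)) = 520 / 41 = 12.68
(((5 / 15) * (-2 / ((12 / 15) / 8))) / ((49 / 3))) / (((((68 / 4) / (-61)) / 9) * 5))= 2196 / 833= 2.64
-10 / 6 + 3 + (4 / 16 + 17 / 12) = 3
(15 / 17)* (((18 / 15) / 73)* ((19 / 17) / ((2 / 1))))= 171 / 21097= 0.01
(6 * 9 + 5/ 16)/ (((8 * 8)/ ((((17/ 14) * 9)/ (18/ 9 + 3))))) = 132957/ 71680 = 1.85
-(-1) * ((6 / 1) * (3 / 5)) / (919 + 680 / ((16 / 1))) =0.00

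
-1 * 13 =-13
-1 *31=-31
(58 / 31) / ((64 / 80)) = 145 / 62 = 2.34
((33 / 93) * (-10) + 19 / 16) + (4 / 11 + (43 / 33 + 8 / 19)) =-7723 / 28272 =-0.27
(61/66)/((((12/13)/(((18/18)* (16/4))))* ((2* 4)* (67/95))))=75335/106128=0.71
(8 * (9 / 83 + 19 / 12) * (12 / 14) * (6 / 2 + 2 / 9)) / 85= 39092 / 88893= 0.44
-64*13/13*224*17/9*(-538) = 14568561.78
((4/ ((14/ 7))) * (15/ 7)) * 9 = 270/ 7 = 38.57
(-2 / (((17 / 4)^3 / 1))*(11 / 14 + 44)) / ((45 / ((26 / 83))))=-347776 / 42816795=-0.01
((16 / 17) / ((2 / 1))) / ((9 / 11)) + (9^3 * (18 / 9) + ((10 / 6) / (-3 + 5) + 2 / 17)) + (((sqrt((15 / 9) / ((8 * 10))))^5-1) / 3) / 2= sqrt(3) / 165888 + 223282 / 153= 1459.36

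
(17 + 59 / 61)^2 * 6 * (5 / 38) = 18018240 / 70699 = 254.86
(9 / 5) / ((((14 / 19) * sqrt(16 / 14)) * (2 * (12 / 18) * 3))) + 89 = 171 * sqrt(14) / 1120 + 89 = 89.57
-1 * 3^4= -81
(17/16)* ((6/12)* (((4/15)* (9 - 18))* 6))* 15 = -114.75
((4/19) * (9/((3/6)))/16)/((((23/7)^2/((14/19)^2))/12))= 0.14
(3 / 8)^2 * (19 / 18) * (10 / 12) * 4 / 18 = 95 / 3456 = 0.03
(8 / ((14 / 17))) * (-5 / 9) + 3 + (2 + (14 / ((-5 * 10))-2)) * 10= -1637 / 315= -5.20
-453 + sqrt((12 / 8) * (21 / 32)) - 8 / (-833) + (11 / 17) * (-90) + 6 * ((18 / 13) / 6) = -5521069 / 10829 + 3 * sqrt(7) / 8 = -508.85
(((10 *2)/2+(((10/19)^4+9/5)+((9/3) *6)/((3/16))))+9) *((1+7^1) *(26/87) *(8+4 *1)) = 63363010048/18896545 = 3353.15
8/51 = 0.16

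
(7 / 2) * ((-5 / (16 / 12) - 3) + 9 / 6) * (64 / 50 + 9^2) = -1511.90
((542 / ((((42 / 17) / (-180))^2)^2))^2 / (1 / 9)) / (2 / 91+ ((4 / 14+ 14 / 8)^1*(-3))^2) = 2516899220555481096940800000000 / 44748620693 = 56245291621897926750.94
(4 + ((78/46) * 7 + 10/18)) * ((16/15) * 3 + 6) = 1360/9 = 151.11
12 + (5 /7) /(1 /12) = 144 /7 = 20.57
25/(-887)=-25/887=-0.03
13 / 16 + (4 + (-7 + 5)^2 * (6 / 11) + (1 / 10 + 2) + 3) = 10643 / 880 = 12.09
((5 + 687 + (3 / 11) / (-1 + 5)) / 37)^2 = 677329 / 1936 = 349.86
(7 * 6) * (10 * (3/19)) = 1260/19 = 66.32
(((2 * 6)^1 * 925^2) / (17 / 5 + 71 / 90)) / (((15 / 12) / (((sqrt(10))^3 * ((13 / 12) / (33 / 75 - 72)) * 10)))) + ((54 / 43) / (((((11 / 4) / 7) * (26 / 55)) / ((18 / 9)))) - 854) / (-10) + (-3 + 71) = 424973 / 2795 - 154012500000 * sqrt(10) / 51881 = -9387297.85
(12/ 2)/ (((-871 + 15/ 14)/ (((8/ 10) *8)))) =-2688/ 60895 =-0.04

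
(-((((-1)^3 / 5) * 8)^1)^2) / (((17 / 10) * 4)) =-32 / 85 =-0.38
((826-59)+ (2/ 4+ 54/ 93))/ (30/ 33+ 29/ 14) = 3666817/ 14229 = 257.70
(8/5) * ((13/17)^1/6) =0.20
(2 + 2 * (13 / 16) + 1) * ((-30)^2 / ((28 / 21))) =24975 / 8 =3121.88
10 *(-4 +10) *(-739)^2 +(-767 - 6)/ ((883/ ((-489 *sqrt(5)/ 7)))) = 377997 *sqrt(5)/ 6181 +32767260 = 32767396.75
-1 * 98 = -98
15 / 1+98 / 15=323 / 15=21.53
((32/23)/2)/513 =16/11799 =0.00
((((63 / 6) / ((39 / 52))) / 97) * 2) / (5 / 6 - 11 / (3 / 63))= -168 / 133957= -0.00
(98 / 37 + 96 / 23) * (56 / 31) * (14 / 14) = 325136 / 26381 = 12.32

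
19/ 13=1.46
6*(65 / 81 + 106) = 17302 / 27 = 640.81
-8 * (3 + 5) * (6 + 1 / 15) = -5824 / 15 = -388.27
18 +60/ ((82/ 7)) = 948/ 41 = 23.12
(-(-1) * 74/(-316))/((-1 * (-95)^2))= 37/1425950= 0.00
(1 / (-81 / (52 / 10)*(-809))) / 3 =26 / 982935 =0.00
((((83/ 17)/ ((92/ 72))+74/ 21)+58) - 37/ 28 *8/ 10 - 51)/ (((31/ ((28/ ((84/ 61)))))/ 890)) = 7756.84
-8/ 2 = -4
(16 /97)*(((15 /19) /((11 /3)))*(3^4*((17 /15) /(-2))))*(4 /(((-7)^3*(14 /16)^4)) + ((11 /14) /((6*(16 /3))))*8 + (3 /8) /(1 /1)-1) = 12205650888 /16695687239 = 0.73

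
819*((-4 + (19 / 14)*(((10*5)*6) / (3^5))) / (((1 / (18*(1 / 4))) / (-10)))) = 85670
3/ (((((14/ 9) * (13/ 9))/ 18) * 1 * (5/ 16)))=34992/ 455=76.91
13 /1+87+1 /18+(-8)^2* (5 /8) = 2521 /18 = 140.06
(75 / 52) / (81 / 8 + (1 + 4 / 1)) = 150 / 1573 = 0.10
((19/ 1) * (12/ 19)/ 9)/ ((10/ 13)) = 26/ 15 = 1.73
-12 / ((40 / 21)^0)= -12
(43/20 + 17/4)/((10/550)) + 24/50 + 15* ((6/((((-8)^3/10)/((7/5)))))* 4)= 274109/800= 342.64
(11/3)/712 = 11/2136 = 0.01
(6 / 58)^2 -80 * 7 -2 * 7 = -482725 / 841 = -573.99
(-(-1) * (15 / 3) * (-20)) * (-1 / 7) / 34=50 / 119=0.42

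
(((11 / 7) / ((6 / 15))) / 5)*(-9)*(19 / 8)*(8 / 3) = -627 / 14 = -44.79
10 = 10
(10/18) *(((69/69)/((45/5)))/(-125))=-1/2025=-0.00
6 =6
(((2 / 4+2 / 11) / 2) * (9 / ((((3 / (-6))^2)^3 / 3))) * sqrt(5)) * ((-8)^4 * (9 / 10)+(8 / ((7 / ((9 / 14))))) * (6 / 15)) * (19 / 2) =11120690880 * sqrt(5) / 539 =46134732.40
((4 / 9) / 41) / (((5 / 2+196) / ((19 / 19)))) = 8 / 146493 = 0.00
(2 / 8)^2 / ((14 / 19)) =0.08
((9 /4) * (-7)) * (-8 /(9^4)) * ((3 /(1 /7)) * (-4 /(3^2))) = -0.18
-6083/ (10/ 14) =-42581/ 5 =-8516.20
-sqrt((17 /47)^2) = -17 /47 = -0.36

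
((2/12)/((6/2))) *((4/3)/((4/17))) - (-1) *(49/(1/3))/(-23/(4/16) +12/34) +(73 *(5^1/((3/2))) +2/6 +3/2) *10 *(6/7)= 309205625/147231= 2100.14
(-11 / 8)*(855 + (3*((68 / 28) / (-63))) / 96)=-132723173 / 112896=-1175.62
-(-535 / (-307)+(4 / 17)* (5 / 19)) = -178945 / 99161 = -1.80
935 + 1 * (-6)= 929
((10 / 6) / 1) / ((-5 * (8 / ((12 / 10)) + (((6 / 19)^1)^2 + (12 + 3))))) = -0.02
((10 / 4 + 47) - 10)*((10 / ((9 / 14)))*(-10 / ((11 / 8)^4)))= -226508800 / 131769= -1718.98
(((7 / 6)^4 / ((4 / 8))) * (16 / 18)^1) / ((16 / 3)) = 0.62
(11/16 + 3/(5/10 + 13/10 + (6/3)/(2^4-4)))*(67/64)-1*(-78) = 4852411/60416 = 80.32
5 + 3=8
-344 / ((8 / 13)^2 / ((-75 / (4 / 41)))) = 22346025 / 32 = 698313.28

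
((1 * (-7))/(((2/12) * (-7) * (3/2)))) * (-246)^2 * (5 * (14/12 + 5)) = 7463640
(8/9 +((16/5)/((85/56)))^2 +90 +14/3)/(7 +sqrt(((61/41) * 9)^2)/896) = 5971908637184/418925188125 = 14.26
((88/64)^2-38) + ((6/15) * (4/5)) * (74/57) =-3255287/91200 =-35.69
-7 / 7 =-1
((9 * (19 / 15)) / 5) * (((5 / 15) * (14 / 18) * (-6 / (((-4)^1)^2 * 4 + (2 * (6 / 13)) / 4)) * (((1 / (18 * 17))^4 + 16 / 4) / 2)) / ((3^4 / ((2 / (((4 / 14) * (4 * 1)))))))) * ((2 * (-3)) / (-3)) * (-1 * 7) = 594246682994237 / 17790102691408800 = 0.03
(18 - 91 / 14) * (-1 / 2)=-23 / 4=-5.75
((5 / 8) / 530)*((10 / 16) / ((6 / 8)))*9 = 15 / 1696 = 0.01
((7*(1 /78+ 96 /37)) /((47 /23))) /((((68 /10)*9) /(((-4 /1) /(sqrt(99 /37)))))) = -6057625*sqrt(407) /342428229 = -0.36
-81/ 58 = -1.40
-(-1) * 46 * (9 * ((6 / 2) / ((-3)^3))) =-46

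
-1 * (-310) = 310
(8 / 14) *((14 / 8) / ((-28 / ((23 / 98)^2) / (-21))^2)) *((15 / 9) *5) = 0.01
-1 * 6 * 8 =-48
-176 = -176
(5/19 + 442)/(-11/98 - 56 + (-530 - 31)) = -0.72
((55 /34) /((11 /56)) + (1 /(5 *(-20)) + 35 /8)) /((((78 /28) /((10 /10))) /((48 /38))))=599774 /104975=5.71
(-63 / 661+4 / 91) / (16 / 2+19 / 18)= -55602 / 9804613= -0.01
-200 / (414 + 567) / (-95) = 40 / 18639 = 0.00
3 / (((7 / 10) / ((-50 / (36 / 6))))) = -250 / 7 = -35.71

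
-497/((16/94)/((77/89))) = -1798643/712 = -2526.18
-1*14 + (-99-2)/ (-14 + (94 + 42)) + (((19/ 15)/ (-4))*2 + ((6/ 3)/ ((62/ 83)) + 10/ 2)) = -220787/ 28365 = -7.78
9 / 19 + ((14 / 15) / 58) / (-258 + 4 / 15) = 1008893 / 2130166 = 0.47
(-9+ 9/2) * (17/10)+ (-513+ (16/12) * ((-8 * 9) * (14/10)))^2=41911911/100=419119.11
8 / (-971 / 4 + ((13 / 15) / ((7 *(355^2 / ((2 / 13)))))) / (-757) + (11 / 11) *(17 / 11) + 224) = -3526018188000 / 7582942523713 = -0.46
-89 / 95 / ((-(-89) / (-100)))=20 / 19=1.05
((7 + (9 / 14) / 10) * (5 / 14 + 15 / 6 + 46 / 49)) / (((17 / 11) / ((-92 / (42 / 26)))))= -201674902 / 204085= -988.19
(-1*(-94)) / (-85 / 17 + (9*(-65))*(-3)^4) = -47 / 23695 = -0.00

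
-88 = -88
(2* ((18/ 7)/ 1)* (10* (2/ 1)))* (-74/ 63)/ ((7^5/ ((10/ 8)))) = -7400/ 823543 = -0.01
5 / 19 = 0.26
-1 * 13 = -13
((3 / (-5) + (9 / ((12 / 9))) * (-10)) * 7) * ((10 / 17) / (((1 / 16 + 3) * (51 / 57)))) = -207024 / 2023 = -102.34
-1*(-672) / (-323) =-672 / 323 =-2.08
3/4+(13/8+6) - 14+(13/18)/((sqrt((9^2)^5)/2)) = -23914741/4251528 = -5.62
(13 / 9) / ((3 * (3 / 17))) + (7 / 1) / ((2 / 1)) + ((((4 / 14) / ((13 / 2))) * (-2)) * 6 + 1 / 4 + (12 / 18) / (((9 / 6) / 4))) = 227873 / 29484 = 7.73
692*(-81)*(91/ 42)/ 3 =-40482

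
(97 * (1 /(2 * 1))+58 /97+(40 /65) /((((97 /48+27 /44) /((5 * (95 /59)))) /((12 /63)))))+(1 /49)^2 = 24577647750343 /496954221218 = 49.46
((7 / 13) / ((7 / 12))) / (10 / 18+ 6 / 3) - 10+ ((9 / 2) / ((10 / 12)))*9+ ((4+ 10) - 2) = 76187 / 1495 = 50.96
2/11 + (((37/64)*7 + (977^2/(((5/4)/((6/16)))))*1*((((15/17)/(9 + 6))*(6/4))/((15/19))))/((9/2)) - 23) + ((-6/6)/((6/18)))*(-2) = 9554401753/1346400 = 7096.26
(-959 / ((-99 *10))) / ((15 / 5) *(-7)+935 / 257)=-246463 / 4417380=-0.06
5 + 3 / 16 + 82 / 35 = 4217 / 560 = 7.53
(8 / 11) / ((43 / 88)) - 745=-31971 / 43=-743.51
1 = 1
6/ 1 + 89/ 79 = 563/ 79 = 7.13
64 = 64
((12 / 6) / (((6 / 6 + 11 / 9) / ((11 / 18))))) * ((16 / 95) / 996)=0.00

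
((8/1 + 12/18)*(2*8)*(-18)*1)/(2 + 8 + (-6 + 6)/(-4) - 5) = -2496/5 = -499.20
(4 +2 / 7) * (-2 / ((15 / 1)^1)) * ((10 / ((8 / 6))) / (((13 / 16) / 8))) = -3840 / 91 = -42.20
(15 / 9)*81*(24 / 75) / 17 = 216 / 85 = 2.54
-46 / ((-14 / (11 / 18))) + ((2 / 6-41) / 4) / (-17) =2791 / 1071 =2.61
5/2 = 2.50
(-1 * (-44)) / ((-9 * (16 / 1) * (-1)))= 11 / 36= 0.31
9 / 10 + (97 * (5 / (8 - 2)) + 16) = 1466 / 15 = 97.73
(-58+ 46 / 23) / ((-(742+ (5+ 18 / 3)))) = 56 / 753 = 0.07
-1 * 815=-815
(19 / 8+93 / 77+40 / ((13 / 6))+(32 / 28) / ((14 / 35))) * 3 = 598233 / 8008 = 74.70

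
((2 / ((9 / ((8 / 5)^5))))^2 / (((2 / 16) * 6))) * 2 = 14.48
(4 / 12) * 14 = 14 / 3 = 4.67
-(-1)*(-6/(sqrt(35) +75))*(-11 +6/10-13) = 81/43-27*sqrt(35)/1075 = 1.74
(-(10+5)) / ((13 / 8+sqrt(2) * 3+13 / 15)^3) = 6719327110080000 / 4895593896389399 - 4921302873600000 * sqrt(2) / 4895593896389399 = -0.05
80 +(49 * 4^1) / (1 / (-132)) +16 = -25776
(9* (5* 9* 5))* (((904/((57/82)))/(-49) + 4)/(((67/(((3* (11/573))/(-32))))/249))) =29098656675/95312056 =305.30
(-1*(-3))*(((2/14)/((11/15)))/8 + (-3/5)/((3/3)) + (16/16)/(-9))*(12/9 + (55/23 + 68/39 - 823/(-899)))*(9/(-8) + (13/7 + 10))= -9816249550127/69544194720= -141.15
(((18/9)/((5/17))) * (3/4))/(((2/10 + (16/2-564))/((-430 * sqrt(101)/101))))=10965 * sqrt(101)/280679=0.39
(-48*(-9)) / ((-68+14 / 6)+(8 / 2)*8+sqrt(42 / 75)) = -3272400 / 254899-19440*sqrt(14) / 254899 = -13.12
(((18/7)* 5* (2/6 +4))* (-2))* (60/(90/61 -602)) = 356850/32053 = 11.13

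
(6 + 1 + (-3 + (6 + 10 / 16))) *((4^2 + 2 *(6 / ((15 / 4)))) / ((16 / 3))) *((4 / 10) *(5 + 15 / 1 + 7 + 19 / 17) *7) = 15057 / 5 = 3011.40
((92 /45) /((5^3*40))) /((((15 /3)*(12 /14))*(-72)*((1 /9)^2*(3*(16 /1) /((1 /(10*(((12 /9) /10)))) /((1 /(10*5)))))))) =-161 /1920000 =-0.00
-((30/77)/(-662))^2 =-225/649587169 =-0.00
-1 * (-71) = 71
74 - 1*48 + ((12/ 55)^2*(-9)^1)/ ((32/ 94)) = 74843/ 3025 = 24.74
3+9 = 12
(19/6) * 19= 361/6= 60.17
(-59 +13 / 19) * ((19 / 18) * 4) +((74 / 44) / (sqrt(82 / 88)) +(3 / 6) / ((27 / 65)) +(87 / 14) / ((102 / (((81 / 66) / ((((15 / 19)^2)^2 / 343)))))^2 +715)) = -9450955960086616483061 / 38573783197024556745 +37 * sqrt(451) / 451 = -243.27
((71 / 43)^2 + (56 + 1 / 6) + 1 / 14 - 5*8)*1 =736370 / 38829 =18.96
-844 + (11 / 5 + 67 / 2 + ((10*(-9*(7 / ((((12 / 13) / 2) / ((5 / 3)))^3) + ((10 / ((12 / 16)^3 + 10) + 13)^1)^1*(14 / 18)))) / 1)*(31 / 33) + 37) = -1053958462841 / 35657820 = -29557.57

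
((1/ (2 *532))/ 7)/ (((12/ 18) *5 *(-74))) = -3/ 5511520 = -0.00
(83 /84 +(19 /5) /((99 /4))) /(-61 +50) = -0.10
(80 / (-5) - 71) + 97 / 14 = -80.07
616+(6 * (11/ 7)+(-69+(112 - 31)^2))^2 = 2071190284/ 49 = 42269189.47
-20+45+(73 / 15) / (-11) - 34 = -1558 / 165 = -9.44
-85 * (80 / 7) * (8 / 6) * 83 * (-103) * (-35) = -1162664000 / 3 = -387554666.67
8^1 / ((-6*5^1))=-4 / 15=-0.27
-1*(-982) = 982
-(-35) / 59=35 / 59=0.59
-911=-911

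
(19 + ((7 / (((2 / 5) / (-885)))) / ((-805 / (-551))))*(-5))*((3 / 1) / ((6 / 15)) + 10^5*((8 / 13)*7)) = 1187731496285 / 52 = 22840990313.17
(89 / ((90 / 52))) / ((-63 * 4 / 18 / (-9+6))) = 1157 / 105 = 11.02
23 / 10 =2.30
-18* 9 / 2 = -81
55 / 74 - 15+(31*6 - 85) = 6419 / 74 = 86.74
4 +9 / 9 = 5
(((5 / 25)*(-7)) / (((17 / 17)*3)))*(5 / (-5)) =7 / 15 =0.47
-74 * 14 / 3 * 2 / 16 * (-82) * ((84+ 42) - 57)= 244237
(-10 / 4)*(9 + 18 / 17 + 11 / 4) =-4355 / 136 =-32.02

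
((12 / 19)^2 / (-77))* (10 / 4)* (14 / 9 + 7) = -0.11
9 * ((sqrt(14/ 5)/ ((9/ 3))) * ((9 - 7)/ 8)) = 3 * sqrt(70)/ 20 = 1.25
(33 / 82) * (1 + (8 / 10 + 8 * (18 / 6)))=4257 / 410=10.38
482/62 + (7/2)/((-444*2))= 427799/55056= 7.77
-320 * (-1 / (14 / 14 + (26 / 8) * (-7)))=-1280 / 87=-14.71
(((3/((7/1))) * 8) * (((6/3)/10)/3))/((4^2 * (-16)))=-1/1120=-0.00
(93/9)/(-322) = -31/966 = -0.03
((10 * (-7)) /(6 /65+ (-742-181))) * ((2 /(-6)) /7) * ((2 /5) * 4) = -1040 /179967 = -0.01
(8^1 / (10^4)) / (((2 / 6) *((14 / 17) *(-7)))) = -0.00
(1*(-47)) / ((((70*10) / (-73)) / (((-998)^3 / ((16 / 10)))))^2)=-3866756746343485111463 / 19600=-197283507466504342.42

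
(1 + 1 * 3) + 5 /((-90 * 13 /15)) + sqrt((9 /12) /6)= sqrt(2) /4 + 307 /78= 4.29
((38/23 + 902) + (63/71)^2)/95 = 9.52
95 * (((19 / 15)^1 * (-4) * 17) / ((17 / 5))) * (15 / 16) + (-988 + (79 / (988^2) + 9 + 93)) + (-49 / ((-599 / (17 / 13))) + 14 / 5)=-9178030087871 / 2923551280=-3139.34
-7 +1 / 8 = -55 / 8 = -6.88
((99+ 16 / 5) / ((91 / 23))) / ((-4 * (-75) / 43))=72197 / 19500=3.70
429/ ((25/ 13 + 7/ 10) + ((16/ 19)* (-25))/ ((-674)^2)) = 163.55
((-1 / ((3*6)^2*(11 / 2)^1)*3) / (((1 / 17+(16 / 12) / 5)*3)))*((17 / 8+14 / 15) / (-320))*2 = 6239 / 189319680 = 0.00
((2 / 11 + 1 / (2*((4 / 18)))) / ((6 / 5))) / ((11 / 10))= 1.84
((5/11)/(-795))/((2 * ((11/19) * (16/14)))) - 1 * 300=-92347333/307824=-300.00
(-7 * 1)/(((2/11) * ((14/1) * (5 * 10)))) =-11/200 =-0.06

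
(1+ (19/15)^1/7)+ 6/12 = 353/210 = 1.68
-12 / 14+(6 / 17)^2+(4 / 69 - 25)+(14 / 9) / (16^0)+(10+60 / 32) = -41018641 / 3350088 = -12.24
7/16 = 0.44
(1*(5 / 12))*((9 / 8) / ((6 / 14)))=35 / 32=1.09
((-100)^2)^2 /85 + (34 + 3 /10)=1176504.89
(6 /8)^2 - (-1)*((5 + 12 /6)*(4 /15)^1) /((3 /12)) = 1927 /240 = 8.03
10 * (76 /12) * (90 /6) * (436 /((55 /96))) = 7952640 /11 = 722967.27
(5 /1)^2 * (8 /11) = 200 /11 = 18.18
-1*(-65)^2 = -4225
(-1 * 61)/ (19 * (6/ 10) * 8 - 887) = 305/ 3979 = 0.08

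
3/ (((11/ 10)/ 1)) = 30/ 11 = 2.73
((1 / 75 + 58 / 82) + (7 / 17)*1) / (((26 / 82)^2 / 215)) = 104364311 / 43095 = 2421.73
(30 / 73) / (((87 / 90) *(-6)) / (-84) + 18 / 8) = 0.18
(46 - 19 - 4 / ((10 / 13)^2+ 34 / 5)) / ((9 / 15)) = 44.10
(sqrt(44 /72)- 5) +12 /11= -43 /11 +sqrt(22) /6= -3.13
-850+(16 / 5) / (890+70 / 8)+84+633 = -2390611 / 17975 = -133.00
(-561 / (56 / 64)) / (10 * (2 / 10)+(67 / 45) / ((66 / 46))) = -6664680 / 31577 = -211.06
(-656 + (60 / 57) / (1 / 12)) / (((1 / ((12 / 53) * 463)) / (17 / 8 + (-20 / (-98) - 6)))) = 12216488352 / 49343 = 247583.01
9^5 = 59049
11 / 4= 2.75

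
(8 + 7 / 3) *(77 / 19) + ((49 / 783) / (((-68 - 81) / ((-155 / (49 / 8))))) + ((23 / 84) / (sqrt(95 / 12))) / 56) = 23 *sqrt(285) / 223440 + 92851603 / 2216673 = 41.89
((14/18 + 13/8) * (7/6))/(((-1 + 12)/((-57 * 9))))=-23009/176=-130.73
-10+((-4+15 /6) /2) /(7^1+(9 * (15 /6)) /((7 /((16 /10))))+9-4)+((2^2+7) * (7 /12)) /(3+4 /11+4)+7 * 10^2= 26859379 /38880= 690.83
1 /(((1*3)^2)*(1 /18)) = 2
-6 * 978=-5868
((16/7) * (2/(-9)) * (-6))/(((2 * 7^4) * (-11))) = -32/554631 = -0.00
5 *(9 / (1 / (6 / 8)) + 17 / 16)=625 / 16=39.06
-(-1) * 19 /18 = 19 /18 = 1.06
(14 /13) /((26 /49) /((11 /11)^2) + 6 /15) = 1715 /1482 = 1.16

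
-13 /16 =-0.81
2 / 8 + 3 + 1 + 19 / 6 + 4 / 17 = 1561 / 204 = 7.65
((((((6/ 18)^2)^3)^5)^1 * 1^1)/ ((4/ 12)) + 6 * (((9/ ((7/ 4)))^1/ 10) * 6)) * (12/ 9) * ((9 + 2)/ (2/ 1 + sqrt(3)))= 3913578638855091272/ 7206189623312715 - 1956789319427545636 * sqrt(3)/ 7206189623312715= 72.76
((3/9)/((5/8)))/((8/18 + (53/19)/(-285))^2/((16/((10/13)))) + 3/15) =2927530944/1147681825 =2.55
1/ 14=0.07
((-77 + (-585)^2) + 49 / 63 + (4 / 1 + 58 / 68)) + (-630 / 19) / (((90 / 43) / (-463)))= 2031926287 / 5814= 349488.53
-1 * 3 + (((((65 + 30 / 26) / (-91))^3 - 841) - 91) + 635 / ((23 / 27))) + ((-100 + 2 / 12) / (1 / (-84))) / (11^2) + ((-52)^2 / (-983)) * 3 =-583794614446939674 / 4529194362235543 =-128.90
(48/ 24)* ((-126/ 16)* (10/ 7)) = -45/ 2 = -22.50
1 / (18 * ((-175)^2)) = 1 / 551250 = 0.00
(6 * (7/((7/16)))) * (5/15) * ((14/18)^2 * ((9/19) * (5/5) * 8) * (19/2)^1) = 696.89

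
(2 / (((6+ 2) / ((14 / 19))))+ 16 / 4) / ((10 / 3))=477 / 380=1.26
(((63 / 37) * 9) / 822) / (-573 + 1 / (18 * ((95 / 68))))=-0.00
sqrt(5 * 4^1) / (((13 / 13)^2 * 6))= sqrt(5) / 3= 0.75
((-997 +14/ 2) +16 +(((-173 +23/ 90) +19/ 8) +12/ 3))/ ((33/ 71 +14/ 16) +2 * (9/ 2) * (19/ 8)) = -29147843/ 580590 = -50.20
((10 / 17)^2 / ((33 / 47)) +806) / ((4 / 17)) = 3845761 / 1122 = 3427.59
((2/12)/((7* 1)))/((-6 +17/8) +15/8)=-1/84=-0.01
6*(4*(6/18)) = 8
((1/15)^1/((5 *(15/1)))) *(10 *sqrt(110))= 2 *sqrt(110)/225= 0.09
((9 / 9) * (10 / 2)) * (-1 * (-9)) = 45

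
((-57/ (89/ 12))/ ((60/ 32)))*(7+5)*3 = -65664/ 445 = -147.56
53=53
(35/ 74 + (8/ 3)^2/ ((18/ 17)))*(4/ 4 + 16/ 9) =1077275/ 53946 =19.97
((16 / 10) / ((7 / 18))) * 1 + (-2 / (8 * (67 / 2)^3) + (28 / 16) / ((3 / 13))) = 1477647779 / 126320460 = 11.70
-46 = -46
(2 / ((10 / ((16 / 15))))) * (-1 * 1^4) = -16 / 75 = -0.21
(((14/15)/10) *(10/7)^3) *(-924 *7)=-1760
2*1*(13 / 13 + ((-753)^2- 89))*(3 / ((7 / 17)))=57825942 / 7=8260848.86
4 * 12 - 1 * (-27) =75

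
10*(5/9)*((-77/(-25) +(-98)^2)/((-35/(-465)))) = 709094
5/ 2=2.50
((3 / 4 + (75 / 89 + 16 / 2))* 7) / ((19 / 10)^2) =597625 / 32129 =18.60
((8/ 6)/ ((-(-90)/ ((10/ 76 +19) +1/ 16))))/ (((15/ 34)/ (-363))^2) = 1645955861/ 8550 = 192509.46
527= 527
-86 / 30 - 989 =-14878 / 15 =-991.87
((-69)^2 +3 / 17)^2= 6551283600 / 289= 22668801.38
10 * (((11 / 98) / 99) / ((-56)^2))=5 / 1382976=0.00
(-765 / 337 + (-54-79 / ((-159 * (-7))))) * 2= -112.68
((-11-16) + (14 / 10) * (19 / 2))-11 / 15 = -433 / 30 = -14.43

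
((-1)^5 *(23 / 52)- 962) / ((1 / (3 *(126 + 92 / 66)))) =-52599397 / 143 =-367827.95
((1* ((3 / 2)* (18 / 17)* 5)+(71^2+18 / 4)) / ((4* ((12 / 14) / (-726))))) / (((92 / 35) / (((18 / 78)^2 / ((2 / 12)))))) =-137524904055 / 1057264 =-130076.22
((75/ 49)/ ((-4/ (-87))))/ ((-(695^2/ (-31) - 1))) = 202275/ 94678976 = 0.00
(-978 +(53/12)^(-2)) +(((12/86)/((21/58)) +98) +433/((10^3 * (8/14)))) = -2972152190221/3382036000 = -878.81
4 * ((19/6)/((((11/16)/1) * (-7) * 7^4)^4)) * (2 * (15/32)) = 778240/1168238570863337306641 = 0.00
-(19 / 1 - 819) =800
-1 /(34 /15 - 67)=15 /971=0.02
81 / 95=0.85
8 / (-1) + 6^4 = 1288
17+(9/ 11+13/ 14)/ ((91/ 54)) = 126382/ 7007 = 18.04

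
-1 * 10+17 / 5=-33 / 5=-6.60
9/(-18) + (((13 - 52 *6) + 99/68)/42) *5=-102593/2856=-35.92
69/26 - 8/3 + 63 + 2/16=19691/312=63.11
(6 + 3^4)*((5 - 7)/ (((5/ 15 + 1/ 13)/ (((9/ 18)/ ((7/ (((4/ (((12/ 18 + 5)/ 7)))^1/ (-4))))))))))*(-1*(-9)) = 91611/ 272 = 336.81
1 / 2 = 0.50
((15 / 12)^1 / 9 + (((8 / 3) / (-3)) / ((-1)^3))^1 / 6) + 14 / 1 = 1543 / 108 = 14.29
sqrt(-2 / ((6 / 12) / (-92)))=4 * sqrt(23)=19.18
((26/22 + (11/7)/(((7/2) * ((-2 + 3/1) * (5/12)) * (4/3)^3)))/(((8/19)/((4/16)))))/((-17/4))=-670339/2932160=-0.23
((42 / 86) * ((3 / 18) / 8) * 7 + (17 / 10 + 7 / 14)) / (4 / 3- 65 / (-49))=1148511 / 1345040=0.85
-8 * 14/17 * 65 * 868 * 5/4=-7898800/17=-464635.29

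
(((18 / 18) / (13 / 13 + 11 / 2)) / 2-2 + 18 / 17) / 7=-0.12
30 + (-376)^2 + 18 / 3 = 141412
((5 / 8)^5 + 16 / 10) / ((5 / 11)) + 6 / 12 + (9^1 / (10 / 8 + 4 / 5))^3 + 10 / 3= 15613770026017 / 169380249600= 92.18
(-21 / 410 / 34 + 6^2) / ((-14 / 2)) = -501819 / 97580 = -5.14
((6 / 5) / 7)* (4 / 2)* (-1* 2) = -0.69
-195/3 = -65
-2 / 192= -1 / 96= -0.01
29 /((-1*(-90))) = 29 /90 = 0.32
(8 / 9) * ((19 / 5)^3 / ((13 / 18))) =109744 / 1625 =67.53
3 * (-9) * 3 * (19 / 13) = -1539 / 13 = -118.38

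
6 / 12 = 1 / 2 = 0.50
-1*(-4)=4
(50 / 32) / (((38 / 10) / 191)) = 23875 / 304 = 78.54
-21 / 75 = -7 / 25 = -0.28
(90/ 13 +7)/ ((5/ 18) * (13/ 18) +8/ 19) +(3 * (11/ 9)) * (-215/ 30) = -3475975/ 895518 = -3.88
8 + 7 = 15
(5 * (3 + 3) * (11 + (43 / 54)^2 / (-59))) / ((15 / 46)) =43484605 / 43011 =1011.01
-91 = -91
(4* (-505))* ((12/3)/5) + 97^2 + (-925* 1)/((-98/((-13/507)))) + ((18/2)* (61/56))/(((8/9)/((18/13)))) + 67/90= 7162831639/917280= 7808.77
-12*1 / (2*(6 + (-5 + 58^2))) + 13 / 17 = 43643 / 57205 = 0.76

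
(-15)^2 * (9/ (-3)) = -675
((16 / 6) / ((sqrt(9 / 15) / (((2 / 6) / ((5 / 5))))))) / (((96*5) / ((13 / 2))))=13*sqrt(15) / 3240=0.02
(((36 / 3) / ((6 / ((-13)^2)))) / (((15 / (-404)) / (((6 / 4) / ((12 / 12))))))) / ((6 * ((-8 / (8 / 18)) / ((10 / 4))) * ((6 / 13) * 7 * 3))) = 221897 / 6804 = 32.61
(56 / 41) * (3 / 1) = 168 / 41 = 4.10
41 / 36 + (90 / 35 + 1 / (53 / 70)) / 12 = 19543 / 13356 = 1.46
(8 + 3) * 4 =44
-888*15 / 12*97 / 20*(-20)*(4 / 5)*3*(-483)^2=60283743912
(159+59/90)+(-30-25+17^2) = 393.66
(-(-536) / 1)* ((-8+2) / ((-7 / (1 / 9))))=1072 / 21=51.05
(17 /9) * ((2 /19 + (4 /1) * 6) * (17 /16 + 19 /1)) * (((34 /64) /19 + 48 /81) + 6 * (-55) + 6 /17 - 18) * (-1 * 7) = 2219034.35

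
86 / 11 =7.82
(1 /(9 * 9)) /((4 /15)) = 5 /108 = 0.05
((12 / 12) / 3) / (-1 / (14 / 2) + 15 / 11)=77 / 282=0.27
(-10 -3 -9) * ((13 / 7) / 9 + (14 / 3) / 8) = -2189 / 126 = -17.37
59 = 59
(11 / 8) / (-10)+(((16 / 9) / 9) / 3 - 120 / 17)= -2356481 / 330480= -7.13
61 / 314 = 0.19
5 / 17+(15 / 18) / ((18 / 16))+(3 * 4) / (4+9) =11683 / 5967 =1.96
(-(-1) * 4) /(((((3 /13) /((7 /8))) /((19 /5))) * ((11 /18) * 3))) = 1729 /55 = 31.44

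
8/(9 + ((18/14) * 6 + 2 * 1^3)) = 56/131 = 0.43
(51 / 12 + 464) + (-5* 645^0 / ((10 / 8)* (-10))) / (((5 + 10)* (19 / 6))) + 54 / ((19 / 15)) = 51089 / 100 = 510.89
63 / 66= 21 / 22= 0.95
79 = 79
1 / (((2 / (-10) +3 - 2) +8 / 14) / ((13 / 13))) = 35 / 48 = 0.73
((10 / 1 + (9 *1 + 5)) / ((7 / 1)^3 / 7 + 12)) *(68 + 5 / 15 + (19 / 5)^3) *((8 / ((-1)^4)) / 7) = 2956928 / 53375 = 55.40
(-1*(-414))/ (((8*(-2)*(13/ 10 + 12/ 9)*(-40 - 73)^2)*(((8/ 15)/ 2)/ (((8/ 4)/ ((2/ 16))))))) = -0.05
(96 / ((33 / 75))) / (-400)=-6 / 11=-0.55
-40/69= -0.58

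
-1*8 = -8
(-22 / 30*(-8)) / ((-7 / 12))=-352 / 35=-10.06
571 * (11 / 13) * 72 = 452232 / 13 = 34787.08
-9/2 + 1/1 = -7/2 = -3.50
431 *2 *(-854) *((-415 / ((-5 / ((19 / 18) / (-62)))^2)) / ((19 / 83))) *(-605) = -2914743223007 / 311364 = -9361208.18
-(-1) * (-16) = -16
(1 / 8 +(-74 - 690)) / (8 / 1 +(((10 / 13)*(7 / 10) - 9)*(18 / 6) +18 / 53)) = 44.82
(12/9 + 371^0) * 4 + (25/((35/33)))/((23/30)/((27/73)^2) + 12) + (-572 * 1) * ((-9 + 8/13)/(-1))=-38690077990/8085147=-4785.33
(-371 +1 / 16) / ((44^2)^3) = -5935 / 116101021696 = -0.00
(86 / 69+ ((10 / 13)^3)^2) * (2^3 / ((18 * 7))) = 1936422296 / 20982138723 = 0.09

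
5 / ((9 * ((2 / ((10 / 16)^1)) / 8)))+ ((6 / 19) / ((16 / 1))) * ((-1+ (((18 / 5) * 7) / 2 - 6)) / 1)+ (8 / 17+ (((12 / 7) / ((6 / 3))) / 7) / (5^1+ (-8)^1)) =1373996 / 712215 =1.93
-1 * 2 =-2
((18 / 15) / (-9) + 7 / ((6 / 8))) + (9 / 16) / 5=149 / 16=9.31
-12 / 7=-1.71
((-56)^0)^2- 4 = -3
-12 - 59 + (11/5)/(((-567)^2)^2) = -36691087877944/516775885605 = -71.00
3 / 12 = 1 / 4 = 0.25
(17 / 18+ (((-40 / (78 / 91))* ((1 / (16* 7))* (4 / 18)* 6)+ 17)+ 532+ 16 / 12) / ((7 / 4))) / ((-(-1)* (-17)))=-39703 / 2142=-18.54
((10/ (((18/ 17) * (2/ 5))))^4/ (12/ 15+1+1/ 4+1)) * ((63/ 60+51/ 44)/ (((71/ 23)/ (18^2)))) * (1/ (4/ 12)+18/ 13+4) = 245375562890625/ 1238666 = 198096632.10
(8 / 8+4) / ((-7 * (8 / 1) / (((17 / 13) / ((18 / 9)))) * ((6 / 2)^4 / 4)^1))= -85 / 29484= -0.00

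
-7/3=-2.33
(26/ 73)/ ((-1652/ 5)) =-65/ 60298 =-0.00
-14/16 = -7/8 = -0.88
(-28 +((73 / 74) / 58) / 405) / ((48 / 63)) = -340698449 / 9270720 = -36.75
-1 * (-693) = 693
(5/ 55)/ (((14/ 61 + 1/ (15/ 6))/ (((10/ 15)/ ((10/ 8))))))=61/ 792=0.08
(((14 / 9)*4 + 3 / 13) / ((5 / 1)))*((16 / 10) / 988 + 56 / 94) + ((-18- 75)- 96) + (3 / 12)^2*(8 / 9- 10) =-10257444473 / 54330120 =-188.80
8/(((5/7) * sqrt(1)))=56/5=11.20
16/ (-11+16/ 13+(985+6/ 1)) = 52/ 3189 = 0.02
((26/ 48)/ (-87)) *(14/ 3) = -91/ 3132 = -0.03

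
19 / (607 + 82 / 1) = 19 / 689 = 0.03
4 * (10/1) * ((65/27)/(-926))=-0.10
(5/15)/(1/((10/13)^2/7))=100/3549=0.03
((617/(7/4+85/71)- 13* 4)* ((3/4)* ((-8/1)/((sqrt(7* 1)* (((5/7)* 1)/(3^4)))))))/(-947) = 2370672* sqrt(7)/146785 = 42.73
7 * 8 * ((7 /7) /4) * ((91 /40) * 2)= 637 /10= 63.70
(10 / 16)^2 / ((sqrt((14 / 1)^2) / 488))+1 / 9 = 13837 / 1008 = 13.73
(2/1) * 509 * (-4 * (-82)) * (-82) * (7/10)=-95830448/5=-19166089.60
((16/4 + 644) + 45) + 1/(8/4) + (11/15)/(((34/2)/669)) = 122801/170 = 722.36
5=5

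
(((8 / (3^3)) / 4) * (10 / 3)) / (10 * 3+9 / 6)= 40 / 5103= 0.01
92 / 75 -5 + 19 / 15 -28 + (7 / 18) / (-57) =-782671 / 25650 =-30.51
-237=-237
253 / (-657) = -253 / 657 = -0.39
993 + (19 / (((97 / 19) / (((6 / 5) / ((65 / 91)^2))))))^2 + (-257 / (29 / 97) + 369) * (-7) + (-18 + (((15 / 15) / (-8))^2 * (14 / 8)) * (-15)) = 4895732391719219 / 1091444000000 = 4485.56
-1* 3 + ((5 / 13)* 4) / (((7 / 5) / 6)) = 327 / 91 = 3.59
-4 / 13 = -0.31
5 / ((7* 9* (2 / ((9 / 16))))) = 5 / 224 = 0.02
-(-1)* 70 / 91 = 10 / 13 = 0.77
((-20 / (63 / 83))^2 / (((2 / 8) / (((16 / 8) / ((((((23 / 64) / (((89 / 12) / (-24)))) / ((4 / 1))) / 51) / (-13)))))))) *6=6937586739200 / 91287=75997532.39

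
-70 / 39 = -1.79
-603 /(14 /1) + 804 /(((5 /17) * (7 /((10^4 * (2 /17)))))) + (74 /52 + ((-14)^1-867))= 458505.92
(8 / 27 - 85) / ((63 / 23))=-52601 / 1701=-30.92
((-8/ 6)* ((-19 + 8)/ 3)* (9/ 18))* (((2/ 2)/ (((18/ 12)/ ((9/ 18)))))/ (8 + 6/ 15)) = 55/ 567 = 0.10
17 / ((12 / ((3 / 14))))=17 / 56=0.30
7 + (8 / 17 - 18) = -10.53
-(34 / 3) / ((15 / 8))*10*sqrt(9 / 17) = -32*sqrt(17) / 3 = -43.98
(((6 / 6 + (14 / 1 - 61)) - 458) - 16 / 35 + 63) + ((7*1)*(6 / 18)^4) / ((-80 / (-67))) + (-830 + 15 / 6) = -57556613 / 45360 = -1268.88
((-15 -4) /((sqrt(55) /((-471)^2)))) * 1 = -568347.65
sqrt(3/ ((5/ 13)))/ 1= 2.79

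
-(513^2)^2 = -69257922561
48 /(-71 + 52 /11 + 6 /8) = -704 /961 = -0.73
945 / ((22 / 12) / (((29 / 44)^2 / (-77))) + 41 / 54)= -42916230 / 14723647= -2.91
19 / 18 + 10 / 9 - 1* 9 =-41 / 6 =-6.83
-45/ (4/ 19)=-855/ 4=-213.75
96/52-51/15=-101/65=-1.55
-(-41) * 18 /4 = 369 /2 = 184.50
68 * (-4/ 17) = -16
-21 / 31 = -0.68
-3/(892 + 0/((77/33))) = -3/892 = -0.00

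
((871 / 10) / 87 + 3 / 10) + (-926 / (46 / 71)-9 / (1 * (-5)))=-14268728 / 10005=-1426.16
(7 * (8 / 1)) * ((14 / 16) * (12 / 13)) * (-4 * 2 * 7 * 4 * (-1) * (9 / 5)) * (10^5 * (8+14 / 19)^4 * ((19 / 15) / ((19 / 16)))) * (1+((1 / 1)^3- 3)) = -19202550913695744000 / 1694173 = -11334468742977.10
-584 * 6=-3504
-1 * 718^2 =-515524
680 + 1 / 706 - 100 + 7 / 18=1843900 / 3177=580.39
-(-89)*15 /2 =1335 /2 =667.50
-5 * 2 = -10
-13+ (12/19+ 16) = 3.63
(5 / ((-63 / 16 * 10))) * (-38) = 304 / 63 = 4.83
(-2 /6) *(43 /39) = -43 /117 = -0.37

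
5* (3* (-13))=-195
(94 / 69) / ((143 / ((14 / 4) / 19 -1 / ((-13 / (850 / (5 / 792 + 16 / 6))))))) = 1211389609 / 5159444433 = 0.23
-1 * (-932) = 932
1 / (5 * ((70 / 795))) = 159 / 70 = 2.27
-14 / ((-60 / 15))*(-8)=-28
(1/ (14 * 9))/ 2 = 1/ 252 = 0.00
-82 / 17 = -4.82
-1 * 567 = -567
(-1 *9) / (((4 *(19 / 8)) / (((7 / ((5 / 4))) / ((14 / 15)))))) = -108 / 19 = -5.68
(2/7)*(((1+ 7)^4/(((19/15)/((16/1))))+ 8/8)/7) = 2111.83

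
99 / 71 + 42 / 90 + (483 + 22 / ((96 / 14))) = 1386117 / 2840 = 488.07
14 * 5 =70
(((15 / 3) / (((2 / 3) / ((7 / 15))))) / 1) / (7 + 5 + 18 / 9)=1 / 4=0.25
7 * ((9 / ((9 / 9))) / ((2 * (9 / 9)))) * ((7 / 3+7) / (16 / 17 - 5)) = -1666 / 23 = -72.43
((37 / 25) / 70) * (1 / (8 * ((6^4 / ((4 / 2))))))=37 / 9072000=0.00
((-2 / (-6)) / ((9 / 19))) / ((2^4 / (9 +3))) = 19 / 36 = 0.53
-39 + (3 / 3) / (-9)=-352 / 9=-39.11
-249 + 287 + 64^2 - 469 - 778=2887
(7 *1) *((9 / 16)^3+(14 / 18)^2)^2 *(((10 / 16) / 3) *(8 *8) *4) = 2361506735315 / 10319560704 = 228.84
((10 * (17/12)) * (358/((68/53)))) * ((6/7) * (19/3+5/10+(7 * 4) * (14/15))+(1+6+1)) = 4013001/28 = 143321.46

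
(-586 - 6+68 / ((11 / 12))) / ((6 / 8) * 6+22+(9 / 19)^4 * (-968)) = 1484616832 / 63745913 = 23.29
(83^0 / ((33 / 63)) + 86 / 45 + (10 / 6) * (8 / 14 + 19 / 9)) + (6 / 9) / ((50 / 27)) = 449641 / 51975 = 8.65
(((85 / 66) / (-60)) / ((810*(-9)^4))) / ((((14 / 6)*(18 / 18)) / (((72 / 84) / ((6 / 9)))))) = -17 / 7638578640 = -0.00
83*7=581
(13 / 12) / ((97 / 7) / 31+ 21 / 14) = 217 / 390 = 0.56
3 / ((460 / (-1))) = -3 / 460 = -0.01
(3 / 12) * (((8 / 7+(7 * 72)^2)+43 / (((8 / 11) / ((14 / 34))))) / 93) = 241847497 / 354144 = 682.91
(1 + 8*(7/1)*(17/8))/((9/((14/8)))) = 70/3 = 23.33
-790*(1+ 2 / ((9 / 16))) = -32390 / 9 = -3598.89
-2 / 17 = -0.12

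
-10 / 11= -0.91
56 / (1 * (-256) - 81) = -56 / 337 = -0.17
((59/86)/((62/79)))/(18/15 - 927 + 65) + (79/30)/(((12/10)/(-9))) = -453264633/22948928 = -19.75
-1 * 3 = -3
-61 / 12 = -5.08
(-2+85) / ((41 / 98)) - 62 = 5592 / 41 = 136.39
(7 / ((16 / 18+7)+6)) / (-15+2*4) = -0.07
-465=-465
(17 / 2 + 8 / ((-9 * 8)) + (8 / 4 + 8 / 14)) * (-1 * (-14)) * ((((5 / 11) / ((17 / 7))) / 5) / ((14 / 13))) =17953 / 3366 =5.33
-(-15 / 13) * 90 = 1350 / 13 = 103.85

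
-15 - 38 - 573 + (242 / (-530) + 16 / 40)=-33181 / 53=-626.06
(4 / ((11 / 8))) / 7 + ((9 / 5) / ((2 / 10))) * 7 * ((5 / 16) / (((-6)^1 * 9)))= 377 / 7392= 0.05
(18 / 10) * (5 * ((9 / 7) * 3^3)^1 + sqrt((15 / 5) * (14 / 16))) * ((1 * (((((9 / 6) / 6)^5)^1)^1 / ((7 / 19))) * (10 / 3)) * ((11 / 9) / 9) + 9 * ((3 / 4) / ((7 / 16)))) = 13437973 * sqrt(42) / 1935360 + 120941757 / 25088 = 4865.70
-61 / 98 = -0.62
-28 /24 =-7 /6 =-1.17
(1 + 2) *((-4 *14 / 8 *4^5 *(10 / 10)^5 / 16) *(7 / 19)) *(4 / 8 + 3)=-32928 / 19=-1733.05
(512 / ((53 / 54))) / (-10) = -13824 / 265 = -52.17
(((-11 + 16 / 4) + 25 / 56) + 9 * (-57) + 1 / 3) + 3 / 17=-1482389 / 2856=-519.04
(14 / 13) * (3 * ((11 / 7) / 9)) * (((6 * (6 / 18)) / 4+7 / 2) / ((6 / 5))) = 220 / 117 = 1.88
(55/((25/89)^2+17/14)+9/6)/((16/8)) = 1148051/52148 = 22.02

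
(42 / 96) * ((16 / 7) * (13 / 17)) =13 / 17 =0.76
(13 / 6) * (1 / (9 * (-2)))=-13 / 108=-0.12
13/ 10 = 1.30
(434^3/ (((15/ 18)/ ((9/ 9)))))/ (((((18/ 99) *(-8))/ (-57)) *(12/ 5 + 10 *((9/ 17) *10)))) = 69462371.34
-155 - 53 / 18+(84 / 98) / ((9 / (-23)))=-20177 / 126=-160.13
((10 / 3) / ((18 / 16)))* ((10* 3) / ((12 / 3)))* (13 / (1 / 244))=634400 / 9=70488.89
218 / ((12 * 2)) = 109 / 12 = 9.08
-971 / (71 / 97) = -94187 / 71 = -1326.58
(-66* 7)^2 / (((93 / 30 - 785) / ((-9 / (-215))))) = -548856 / 48031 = -11.43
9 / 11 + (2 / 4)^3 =83 / 88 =0.94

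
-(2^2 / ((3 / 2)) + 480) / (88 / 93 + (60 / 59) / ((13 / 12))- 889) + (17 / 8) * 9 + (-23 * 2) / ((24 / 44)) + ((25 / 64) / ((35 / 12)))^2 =-21991824475009 / 340186844928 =-64.65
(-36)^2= 1296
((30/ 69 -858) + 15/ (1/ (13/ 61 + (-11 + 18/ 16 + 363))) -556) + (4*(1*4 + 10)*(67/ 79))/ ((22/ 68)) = 39339470713/ 9753656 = 4033.31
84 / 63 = 4 / 3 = 1.33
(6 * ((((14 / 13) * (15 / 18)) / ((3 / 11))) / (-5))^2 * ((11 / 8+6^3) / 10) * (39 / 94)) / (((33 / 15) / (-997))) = -19883171 / 1872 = -10621.35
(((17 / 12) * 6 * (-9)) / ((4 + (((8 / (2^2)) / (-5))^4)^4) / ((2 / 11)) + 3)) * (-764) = 8918151855468750 / 3814697626073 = 2337.84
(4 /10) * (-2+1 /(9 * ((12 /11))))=-41 /54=-0.76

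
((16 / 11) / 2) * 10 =7.27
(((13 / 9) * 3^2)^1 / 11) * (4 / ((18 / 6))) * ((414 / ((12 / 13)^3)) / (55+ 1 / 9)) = 15.05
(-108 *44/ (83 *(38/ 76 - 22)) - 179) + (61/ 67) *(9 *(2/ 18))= -41948540/ 239123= -175.43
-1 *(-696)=696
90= 90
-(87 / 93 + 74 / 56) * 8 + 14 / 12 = -16.89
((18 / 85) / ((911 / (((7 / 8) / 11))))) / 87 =21 / 98807060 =0.00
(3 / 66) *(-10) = -5 / 11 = -0.45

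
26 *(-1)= -26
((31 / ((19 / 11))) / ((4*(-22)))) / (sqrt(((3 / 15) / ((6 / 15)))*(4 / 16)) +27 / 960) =-0.53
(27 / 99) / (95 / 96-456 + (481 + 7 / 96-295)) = -48 / 47333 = -0.00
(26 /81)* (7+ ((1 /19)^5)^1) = 450650044 /200564019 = 2.25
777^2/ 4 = 603729/ 4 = 150932.25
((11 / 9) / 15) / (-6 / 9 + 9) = 11 / 1125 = 0.01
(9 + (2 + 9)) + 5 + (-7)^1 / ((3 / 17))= -44 / 3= -14.67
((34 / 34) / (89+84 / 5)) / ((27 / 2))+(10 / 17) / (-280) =-9523 / 6798708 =-0.00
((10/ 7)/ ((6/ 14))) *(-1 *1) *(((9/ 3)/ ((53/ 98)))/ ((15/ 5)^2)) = -2.05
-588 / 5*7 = -4116 / 5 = -823.20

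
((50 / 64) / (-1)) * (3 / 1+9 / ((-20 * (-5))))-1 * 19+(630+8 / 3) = 234721 / 384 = 611.25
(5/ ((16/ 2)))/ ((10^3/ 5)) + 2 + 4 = 1921/ 320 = 6.00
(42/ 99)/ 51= 14/ 1683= 0.01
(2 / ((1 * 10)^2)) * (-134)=-67 / 25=-2.68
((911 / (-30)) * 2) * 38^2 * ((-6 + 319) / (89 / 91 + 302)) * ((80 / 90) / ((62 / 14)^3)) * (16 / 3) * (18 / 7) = -12716.20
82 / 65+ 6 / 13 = 112 / 65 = 1.72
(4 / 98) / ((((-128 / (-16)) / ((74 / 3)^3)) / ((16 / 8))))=202612 / 1323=153.15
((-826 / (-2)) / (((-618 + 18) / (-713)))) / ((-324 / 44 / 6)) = -3239159 / 8100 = -399.90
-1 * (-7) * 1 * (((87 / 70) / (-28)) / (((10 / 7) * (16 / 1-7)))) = -29 / 1200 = -0.02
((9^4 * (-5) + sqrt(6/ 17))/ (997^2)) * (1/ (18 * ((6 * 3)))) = -405/ 3976036 + sqrt(102)/ 5475001572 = -0.00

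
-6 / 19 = -0.32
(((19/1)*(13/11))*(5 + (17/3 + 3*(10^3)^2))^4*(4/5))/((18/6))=6482360192747693197493259993088/13365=485025079891335069023064700.00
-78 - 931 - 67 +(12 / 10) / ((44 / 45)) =-1074.77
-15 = -15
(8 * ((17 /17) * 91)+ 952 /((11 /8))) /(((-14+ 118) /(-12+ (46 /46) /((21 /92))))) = -14880 /143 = -104.06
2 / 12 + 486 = 2917 / 6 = 486.17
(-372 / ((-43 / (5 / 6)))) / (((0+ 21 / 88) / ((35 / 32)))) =8525 / 258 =33.04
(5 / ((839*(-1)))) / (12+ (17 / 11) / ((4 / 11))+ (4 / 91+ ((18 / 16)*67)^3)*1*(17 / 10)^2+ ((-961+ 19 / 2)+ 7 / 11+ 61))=-51251200 / 10635776036403961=-0.00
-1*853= -853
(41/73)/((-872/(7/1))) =-0.00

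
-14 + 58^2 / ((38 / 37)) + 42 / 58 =1797471 / 551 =3262.20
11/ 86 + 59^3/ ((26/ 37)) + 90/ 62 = 5064776201/ 17329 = 292271.69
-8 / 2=-4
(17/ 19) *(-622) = -10574/ 19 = -556.53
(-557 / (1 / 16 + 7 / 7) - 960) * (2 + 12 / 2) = -201856 / 17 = -11873.88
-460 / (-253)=20 / 11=1.82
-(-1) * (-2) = -2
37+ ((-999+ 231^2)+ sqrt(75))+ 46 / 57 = 5 * sqrt(3)+ 2986789 / 57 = 52408.47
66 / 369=22 / 123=0.18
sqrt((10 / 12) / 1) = 0.91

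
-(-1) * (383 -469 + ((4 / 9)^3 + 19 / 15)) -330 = -1511383 / 3645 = -414.65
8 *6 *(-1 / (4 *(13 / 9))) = -8.31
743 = 743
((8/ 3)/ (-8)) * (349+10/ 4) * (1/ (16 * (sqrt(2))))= -703 * sqrt(2)/ 192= -5.18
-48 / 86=-24 / 43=-0.56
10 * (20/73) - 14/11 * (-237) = 304.38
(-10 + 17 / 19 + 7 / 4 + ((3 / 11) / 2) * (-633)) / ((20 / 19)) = -78311 / 880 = -88.99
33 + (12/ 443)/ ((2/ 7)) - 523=-217028/ 443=-489.91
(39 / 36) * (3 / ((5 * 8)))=13 / 160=0.08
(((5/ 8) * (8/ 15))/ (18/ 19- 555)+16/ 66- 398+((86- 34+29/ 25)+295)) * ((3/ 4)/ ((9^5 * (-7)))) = 5594143/ 62160882300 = 0.00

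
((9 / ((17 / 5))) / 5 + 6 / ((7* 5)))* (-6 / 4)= -1251 / 1190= -1.05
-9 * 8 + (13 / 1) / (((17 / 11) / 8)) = -80 / 17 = -4.71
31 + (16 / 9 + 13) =412 / 9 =45.78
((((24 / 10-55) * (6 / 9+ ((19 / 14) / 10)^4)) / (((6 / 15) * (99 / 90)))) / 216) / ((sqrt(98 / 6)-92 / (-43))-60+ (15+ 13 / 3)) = 373814148064381 * sqrt(3) / 637085834364672000+ 617228011920257 / 63708583436467200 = 0.01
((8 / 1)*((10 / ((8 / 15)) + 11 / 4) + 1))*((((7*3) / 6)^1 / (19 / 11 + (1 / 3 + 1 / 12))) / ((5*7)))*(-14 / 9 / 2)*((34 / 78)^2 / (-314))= 89012 / 22526517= 0.00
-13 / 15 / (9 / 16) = -208 / 135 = -1.54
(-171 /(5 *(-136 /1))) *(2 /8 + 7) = 4959 /2720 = 1.82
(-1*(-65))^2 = 4225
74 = 74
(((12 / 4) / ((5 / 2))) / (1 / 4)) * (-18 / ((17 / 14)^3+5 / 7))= -395136 / 11455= -34.49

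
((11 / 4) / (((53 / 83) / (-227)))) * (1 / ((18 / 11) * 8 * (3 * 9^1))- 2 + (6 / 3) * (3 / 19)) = 25742024957 / 15660864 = 1643.72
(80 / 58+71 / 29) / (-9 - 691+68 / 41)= -1517 / 276776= -0.01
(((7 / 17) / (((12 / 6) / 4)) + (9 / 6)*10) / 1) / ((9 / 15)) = 1345 / 51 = 26.37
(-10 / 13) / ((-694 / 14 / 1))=70 / 4511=0.02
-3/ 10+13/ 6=28/ 15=1.87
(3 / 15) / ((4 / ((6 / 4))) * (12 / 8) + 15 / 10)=0.04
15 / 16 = 0.94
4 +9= 13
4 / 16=1 / 4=0.25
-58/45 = -1.29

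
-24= -24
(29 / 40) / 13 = 29 / 520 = 0.06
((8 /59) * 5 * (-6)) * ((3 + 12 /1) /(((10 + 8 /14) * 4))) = -3150 /2183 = -1.44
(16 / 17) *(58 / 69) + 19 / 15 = 4023 / 1955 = 2.06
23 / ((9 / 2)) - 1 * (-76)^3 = 438981.11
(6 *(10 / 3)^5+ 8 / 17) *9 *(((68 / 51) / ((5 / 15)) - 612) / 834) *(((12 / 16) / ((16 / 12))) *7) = -452286184 / 7089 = -63801.13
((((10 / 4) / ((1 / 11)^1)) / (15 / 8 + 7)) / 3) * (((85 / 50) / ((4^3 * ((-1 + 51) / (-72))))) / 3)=-187 / 14200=-0.01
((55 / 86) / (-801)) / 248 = -55 / 17083728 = -0.00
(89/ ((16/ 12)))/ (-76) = -267/ 304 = -0.88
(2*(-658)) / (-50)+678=704.32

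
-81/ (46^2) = -81/ 2116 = -0.04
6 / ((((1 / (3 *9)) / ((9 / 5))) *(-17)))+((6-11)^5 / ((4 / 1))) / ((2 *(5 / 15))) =-808539 / 680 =-1189.03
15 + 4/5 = 79/5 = 15.80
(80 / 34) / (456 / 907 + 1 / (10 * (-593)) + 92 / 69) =645421200 / 503600503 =1.28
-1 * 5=-5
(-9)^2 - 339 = -258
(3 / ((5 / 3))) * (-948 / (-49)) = 8532 / 245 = 34.82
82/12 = 6.83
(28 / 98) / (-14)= -1 / 49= -0.02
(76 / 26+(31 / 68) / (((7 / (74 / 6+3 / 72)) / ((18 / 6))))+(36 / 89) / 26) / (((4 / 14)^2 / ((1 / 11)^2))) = 165197893 / 304633472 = 0.54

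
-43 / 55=-0.78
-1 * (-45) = 45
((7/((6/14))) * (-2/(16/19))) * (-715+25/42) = 3990665/144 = 27712.95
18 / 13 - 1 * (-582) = 7584 / 13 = 583.38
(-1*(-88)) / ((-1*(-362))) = 44 / 181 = 0.24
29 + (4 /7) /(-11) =2229 /77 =28.95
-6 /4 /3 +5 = 9 /2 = 4.50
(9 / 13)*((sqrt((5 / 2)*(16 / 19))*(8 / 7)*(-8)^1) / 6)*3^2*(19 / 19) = -1728*sqrt(190) / 1729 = -13.78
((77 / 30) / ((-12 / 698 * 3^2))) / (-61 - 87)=26873 / 239760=0.11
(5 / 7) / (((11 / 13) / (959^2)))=8539895 / 11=776354.09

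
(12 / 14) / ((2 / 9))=27 / 7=3.86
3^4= 81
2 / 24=1 / 12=0.08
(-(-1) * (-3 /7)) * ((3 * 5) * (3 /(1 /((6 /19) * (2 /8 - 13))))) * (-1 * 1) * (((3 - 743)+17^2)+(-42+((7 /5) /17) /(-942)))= 3197435877 /83524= 38281.64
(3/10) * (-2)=-3/5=-0.60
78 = 78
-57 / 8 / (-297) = 19 / 792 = 0.02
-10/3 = -3.33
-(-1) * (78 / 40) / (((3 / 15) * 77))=39 / 308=0.13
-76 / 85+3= 179 / 85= 2.11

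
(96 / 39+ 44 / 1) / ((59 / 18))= 10872 / 767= 14.17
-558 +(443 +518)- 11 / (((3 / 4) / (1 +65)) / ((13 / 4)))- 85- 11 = -2839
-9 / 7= -1.29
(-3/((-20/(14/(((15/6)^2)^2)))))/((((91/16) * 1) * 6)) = 64/40625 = 0.00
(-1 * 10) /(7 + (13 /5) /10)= -500 /363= -1.38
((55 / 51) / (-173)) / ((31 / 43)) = -2365 / 273513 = -0.01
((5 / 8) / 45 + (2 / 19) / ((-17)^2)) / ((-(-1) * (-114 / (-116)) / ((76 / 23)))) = 0.05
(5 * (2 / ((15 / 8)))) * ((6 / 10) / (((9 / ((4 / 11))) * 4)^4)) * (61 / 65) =976 / 31219370325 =0.00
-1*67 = -67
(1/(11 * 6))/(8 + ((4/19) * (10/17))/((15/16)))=323/173360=0.00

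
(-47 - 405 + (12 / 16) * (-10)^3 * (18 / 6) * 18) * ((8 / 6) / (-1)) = 163808 / 3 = 54602.67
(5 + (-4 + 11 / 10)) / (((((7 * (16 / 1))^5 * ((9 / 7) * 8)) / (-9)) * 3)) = -1 / 28772925440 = -0.00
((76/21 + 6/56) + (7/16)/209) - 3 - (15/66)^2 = 522673/772464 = 0.68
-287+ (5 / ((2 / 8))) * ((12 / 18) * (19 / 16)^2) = -25747 / 96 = -268.20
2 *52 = 104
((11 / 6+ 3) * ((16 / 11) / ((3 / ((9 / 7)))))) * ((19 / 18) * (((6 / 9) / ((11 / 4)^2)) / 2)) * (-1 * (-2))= 70528 / 251559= 0.28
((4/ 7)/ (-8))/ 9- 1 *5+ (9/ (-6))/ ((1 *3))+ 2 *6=409/ 63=6.49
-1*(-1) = 1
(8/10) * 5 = 4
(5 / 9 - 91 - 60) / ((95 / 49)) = -66346 / 855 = -77.60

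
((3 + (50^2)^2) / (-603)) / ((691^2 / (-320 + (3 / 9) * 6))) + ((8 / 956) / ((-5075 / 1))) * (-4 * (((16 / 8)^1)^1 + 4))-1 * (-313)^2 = -11403657705645868487 / 116408877026925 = -97962.10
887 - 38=849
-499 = -499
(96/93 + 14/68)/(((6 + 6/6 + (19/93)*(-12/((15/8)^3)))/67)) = 295093125/23577742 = 12.52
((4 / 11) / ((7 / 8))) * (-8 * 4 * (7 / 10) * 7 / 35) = -512 / 275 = -1.86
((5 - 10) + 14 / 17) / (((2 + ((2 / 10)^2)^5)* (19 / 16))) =-11093750000 / 6308594073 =-1.76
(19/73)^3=0.02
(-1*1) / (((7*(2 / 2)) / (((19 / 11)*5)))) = -95 / 77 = -1.23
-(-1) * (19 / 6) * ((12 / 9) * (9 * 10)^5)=24931800000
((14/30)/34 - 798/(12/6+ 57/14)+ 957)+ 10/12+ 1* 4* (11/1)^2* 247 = 2046365/17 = 120374.41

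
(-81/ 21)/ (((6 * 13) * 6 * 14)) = -3/ 5096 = -0.00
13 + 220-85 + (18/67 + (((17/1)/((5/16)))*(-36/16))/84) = 344273/2345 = 146.81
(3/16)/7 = 3/112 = 0.03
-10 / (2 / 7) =-35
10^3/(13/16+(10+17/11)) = 7040/87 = 80.92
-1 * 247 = -247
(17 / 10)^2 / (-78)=-289 / 7800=-0.04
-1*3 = -3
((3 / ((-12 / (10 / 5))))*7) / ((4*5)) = -7 / 40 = -0.18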